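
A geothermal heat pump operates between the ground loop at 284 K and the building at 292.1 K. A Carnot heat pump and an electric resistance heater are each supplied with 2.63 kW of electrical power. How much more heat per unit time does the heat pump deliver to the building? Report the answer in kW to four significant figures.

The reservoir spacing is ΔT = 292.1 − 284 = 8.100 K.
COP_Carnot = T_H/ΔT = 292.10/8.100 = 36.06.
The heat pump delivers Q̇_H = COP × Ẇ = 94.84 kW; the resistance heater delivers Ẇ = 2.630 kW.
Extra = (COP − 1)·Ẇ = 92.21 kW.

92.21 kW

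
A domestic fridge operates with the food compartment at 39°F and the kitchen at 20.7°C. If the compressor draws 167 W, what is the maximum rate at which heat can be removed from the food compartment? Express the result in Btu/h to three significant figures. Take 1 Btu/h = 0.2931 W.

9390 Btu/h

In absolute terms T_C = 277.04 K and T_H = 293.85 K, so ΔT = 16.81 K.
COP_Carnot = T_C/ΔT = 277.04/16.81 = 16.48.
Q̇_max = COP_Carnot × Ẇ = 16.48 × 167.0 W = 2752 W = 9390 Btu/h.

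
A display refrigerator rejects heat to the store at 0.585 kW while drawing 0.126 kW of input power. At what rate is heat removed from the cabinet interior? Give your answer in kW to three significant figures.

For a cyclic device the first law requires Q̇_H = Q̇_C + Ẇ.
Q̇_C = Q̇_H − Ẇ = 0.4590 kW.

0.459 kW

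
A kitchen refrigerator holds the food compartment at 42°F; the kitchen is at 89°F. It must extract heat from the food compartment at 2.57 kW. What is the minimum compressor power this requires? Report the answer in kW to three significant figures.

In absolute terms T_C = 278.71 K and T_H = 304.82 K, so ΔT = 26.11 K.
COP_Carnot = T_C/ΔT = 278.71/26.11 = 10.67.
Ẇ_min = Q̇/COP_Carnot = 2.570/10.67 = 0.2408 kW.

0.241 kW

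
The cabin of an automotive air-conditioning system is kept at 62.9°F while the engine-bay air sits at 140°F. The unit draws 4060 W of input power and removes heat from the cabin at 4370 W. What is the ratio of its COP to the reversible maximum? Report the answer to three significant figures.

0.159

COP_actual = Q̇_C/Ẇ = 4370/4060 = 1.076.
In absolute terms T_C = 290.32 K and T_H = 333.15 K, so ΔT = 42.83 K.
COP_Carnot = T_C/ΔT = 290.32/42.83 = 6.778.
η_II = COP_actual/COP_Carnot = 1.076/6.778 = 0.1588.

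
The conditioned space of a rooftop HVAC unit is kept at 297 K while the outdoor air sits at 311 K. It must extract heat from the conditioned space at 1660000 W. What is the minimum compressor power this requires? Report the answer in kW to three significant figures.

The reservoir spacing is ΔT = 311 − 297 = 14.00 K.
COP_Carnot = T_C/ΔT = 297.00/14.00 = 21.21.
Ẇ_min = Q̇/COP_Carnot = 1660000/21.21 = 78250 W = 78.25 kW.

78.2 kW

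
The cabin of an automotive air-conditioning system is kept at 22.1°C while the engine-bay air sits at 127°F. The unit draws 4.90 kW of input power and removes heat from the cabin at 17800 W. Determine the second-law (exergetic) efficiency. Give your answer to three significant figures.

0.377

Converting, Q̇_C = 17800 W = 17.80 kW, so COP_actual = Q̇_C/Ẇ = 17.80/4.900 = 3.633.
In absolute terms T_C = 295.25 K and T_H = 325.93 K, so ΔT = 30.68 K.
COP_Carnot = T_C/ΔT = 295.25/30.68 = 9.624.
η_II = COP_actual/COP_Carnot = 3.633/9.624 = 0.3774.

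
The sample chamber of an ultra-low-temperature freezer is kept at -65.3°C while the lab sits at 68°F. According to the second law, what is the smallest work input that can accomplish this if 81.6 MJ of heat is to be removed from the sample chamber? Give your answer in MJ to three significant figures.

In absolute terms T_C = 207.85 K and T_H = 293.15 K, so ΔT = 85.30 K.
The reversible limit is COP_R = T_C/ΔT = 2.437, so W_min = Q_C/COP = Q_C·ΔT/T_C.
W_min = 81.60 × 85.30/207.85 = 33.49 MJ.

33.5 MJ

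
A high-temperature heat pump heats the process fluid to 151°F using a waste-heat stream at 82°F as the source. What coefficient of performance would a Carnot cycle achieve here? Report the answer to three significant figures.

In absolute terms T_C = 300.93 K and T_H = 339.26 K, so ΔT = 38.33 K.
For a reversible cycle, COP_Carnot = T_H/ΔT = 339.26/38.33 = 8.850.

8.85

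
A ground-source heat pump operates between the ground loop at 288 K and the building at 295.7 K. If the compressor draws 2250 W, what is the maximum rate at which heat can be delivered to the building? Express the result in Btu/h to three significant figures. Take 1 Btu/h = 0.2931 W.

The reservoir spacing is ΔT = 295.7 − 288 = 7.700 K.
COP_Carnot = T_H/ΔT = 295.70/7.700 = 38.40.
Q̇_max = COP_Carnot × Ẇ = 38.40 × 2250 W = 86410 W = 294800 Btu/h.

295000 Btu/h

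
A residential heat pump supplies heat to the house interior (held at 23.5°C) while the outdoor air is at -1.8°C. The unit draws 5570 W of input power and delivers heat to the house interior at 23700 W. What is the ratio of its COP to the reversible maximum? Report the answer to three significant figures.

COP_actual = Q̇_H/Ẇ = 23700/5570 = 4.255.
In absolute terms T_C = 271.35 K and T_H = 296.65 K, so ΔT = 25.30 K.
COP_Carnot = T_H/ΔT = 296.65/25.30 = 11.73.
η_II = COP_actual/COP_Carnot = 4.255/11.73 = 0.3629.

0.363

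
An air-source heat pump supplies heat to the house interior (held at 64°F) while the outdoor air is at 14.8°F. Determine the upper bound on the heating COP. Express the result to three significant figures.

10.6

In absolute terms T_C = 263.59 K and T_H = 290.93 K, so ΔT = 27.33 K.
For a reversible cycle, COP_Carnot = T_H/ΔT = 290.93/27.33 = 10.64.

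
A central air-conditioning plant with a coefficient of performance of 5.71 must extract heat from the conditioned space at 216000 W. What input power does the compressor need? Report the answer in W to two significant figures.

38000 W

Ẇ = Q̇_C/COP = 216000/5.71 = 37830 W.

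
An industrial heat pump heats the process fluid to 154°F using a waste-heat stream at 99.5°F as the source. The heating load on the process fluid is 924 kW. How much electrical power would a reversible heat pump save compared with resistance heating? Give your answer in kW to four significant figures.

841.9 kW

In absolute terms T_C = 310.65 K and T_H = 340.93 K, so ΔT = 30.28 K.
COP_Carnot = T_H/ΔT = 340.93/30.28 = 11.26.
Resistance heating needs Ẇ_res = Q̇_H = 924.0 kW; the reversible heat pump needs only Ẇ_hp = Q̇_H/COP = 82.06 kW.
Saving = 924.0 − 82.06 = 841.9 kW.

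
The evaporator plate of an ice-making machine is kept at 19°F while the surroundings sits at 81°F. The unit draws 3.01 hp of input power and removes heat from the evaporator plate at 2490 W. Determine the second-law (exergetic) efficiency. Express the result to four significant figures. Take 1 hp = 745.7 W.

Converting, Q̇_C = 2490 W = 3.339 hp, so COP_actual = Q̇_C/Ẇ = 3.339/3.010 = 1.109.
In absolute terms T_C = 265.93 K and T_H = 300.37 K, so ΔT = 34.44 K.
COP_Carnot = T_C/ΔT = 265.93/34.44 = 7.720.
η_II = COP_actual/COP_Carnot = 1.109/7.720 = 0.1437.

0.1437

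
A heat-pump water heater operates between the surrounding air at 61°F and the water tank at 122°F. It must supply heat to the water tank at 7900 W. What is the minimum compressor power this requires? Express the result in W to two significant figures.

In absolute terms T_C = 289.26 K and T_H = 323.15 K, so ΔT = 33.89 K.
COP_Carnot = T_H/ΔT = 323.15/33.89 = 9.536.
Ẇ_min = Q̇/COP_Carnot = 7900/9.536 = 828.5 W.

830 W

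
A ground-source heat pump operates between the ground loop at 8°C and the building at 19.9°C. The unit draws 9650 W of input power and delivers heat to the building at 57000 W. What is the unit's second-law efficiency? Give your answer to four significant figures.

0.2399

COP_actual = Q̇_H/Ẇ = 57000/9650 = 5.907.
In absolute terms T_C = 281.15 K and T_H = 293.05 K, so ΔT = 11.90 K.
COP_Carnot = T_H/ΔT = 293.05/11.90 = 24.63.
η_II = COP_actual/COP_Carnot = 5.907/24.63 = 0.2399.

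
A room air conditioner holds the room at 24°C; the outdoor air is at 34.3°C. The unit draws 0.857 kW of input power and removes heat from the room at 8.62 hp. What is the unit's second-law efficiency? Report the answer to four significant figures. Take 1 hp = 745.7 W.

0.2600

Converting, Q̇_C = 8.620 hp = 6.428 kW, so COP_actual = Q̇_C/Ẇ = 6.428/0.8570 = 7.501.
In absolute terms T_C = 297.15 K and T_H = 307.45 K, so ΔT = 10.30 K.
COP_Carnot = T_C/ΔT = 297.15/10.30 = 28.85.
η_II = COP_actual/COP_Carnot = 7.501/28.85 = 0.2600.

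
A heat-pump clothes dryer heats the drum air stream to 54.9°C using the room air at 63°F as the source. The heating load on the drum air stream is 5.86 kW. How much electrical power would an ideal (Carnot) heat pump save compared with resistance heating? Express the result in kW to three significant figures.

In absolute terms T_C = 290.37 K and T_H = 328.05 K, so ΔT = 37.68 K.
COP_Carnot = T_H/ΔT = 328.05/37.68 = 8.707.
Resistance heating needs Ẇ_res = Q̇_H = 5.860 kW; the reversible heat pump needs only Ẇ_hp = Q̇_H/COP = 0.6730 kW.
Saving = 5.860 − 0.6730 = 5.187 kW.

5.19 kW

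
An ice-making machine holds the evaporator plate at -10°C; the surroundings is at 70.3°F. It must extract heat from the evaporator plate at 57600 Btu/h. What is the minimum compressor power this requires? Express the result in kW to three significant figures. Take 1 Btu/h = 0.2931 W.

In absolute terms T_C = 263.15 K and T_H = 294.43 K, so ΔT = 31.28 K.
COP_Carnot = T_C/ΔT = 263.15/31.28 = 8.413.
Ẇ_min = Q̇/COP_Carnot = 57600/8.413 = 6846 Btu/h = 2.007 kW.

2.01 kW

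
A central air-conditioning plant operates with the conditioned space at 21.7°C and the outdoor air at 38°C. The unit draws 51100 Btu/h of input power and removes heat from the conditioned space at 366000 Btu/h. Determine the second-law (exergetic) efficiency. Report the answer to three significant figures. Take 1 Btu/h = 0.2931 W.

COP_actual = Q̇_C/Ẇ = 366000/51100 = 7.162.
In absolute terms T_C = 294.85 K and T_H = 311.15 K, so ΔT = 16.30 K.
COP_Carnot = T_C/ΔT = 294.85/16.30 = 18.09.
η_II = COP_actual/COP_Carnot = 7.162/18.09 = 0.3960.

0.396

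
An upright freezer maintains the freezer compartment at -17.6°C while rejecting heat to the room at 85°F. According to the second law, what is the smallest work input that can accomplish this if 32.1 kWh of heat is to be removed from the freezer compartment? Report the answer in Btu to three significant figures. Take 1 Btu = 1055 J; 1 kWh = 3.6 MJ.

In absolute terms T_C = 255.55 K and T_H = 302.59 K, so ΔT = 47.04 K.
The reversible limit is COP_R = T_C/ΔT = 5.432, so W_min = Q_C/COP = Q_C·ΔT/T_C.
W_min = 32.10 × 47.04/255.55 = 5.909 kWh = 20160 Btu.

20200 Btu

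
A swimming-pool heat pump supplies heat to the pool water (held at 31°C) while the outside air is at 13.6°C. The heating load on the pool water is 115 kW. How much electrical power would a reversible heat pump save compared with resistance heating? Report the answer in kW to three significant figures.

In absolute terms T_C = 286.75 K and T_H = 304.15 K, so ΔT = 17.40 K.
COP_Carnot = T_H/ΔT = 304.15/17.40 = 17.48.
Resistance heating needs Ẇ_res = Q̇_H = 115.0 kW; the reversible heat pump needs only Ẇ_hp = Q̇_H/COP = 6.579 kW.
Saving = 115.0 − 6.579 = 108.4 kW.

108 kW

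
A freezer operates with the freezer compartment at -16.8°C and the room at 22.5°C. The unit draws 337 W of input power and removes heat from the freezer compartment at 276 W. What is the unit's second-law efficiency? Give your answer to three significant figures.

COP_actual = Q̇_C/Ẇ = 276.0/337.0 = 0.8190.
In absolute terms T_C = 256.35 K and T_H = 295.65 K, so ΔT = 39.30 K.
COP_Carnot = T_C/ΔT = 256.35/39.30 = 6.523.
η_II = COP_actual/COP_Carnot = 0.8190/6.523 = 0.1256.

0.126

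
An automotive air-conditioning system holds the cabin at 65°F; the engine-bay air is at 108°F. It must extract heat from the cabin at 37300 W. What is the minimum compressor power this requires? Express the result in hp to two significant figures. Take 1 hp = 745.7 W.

4.1 hp

In absolute terms T_C = 291.48 K and T_H = 315.37 K, so ΔT = 23.89 K.
COP_Carnot = T_C/ΔT = 291.48/23.89 = 12.20.
Ẇ_min = Q̇/COP_Carnot = 37300/12.20 = 3057 W = 4.099 hp.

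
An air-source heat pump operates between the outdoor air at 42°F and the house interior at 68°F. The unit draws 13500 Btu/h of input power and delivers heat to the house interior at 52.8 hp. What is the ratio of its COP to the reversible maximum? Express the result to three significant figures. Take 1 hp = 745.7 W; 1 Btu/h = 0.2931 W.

Converting, Q̇_H = 52.80 hp = 134300 Btu/h, so COP_actual = Q̇_H/Ẇ = 134300/13500 = 9.951.
In absolute terms T_C = 278.71 K and T_H = 293.15 K, so ΔT = 14.44 K.
COP_Carnot = T_H/ΔT = 293.15/14.44 = 20.30.
η_II = COP_actual/COP_Carnot = 9.951/20.30 = 0.4903.

0.490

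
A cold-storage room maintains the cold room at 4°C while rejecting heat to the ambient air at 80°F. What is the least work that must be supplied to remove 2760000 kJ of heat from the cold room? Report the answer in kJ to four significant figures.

In absolute terms T_C = 277.15 K and T_H = 299.82 K, so ΔT = 22.67 K.
The reversible limit is COP_R = T_C/ΔT = 12.23, so W_min = Q_C/COP = Q_C·ΔT/T_C.
W_min = 2760000 × 22.67/277.15 = 225700 kJ.

225700 kJ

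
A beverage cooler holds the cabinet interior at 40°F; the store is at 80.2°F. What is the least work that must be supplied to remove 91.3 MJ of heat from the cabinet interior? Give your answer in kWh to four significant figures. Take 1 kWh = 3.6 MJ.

In absolute terms T_C = 277.59 K and T_H = 299.93 K, so ΔT = 22.33 K.
The reversible limit is COP_R = T_C/ΔT = 12.43, so W_min = Q_C/COP = Q_C·ΔT/T_C.
W_min = 91.30 × 22.33/277.59 = 7.345 MJ = 2.040 kWh.

2.040 kWh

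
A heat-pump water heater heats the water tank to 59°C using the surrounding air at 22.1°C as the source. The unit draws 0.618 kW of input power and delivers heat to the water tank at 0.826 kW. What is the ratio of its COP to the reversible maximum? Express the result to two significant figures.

COP_actual = Q̇_H/Ẇ = 0.8260/0.6180 = 1.337.
In absolute terms T_C = 295.25 K and T_H = 332.15 K, so ΔT = 36.90 K.
COP_Carnot = T_H/ΔT = 332.15/36.90 = 9.001.
η_II = COP_actual/COP_Carnot = 1.337/9.001 = 0.1485.

0.15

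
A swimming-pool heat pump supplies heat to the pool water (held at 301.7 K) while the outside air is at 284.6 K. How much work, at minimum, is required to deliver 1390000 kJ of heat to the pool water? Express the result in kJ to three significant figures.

The reservoir spacing is ΔT = 301.7 − 284.6 = 17.10 K.
The reversible limit is COP_HP = T_H/ΔT = 17.64, so W_min = Q_H/COP = Q_H·ΔT/T_H.
W_min = 1390000 × 17.10/301.70 = 78780 kJ.

78800 kJ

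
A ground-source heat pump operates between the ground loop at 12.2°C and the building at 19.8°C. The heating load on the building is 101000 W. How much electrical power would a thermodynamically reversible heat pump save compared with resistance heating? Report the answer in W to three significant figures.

In absolute terms T_C = 285.35 K and T_H = 292.95 K, so ΔT = 7.600 K.
COP_Carnot = T_H/ΔT = 292.95/7.600 = 38.55.
Resistance heating needs Ẇ_res = Q̇_H = 101000 W; the reversible heat pump needs only Ẇ_hp = Q̇_H/COP = 2620 W.
Saving = 101000 − 2620 = 98380 W.

98400 W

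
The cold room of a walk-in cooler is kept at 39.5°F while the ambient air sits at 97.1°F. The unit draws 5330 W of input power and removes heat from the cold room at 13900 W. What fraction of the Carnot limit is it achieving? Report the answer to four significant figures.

0.3009

COP_actual = Q̇_C/Ẇ = 13900/5330 = 2.608.
In absolute terms T_C = 277.32 K and T_H = 309.32 K, so ΔT = 32.00 K.
COP_Carnot = T_C/ΔT = 277.32/32.00 = 8.666.
η_II = COP_actual/COP_Carnot = 2.608/8.666 = 0.3009.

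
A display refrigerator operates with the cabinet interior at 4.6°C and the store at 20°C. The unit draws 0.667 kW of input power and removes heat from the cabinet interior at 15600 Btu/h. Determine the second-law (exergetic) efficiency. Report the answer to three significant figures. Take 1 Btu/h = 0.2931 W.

Converting, Q̇_C = 15600 Btu/h = 4.572 kW, so COP_actual = Q̇_C/Ẇ = 4.572/0.6670 = 6.855.
In absolute terms T_C = 277.75 K and T_H = 293.15 K, so ΔT = 15.40 K.
COP_Carnot = T_C/ΔT = 277.75/15.40 = 18.04.
η_II = COP_actual/COP_Carnot = 6.855/18.04 = 0.3801.

0.380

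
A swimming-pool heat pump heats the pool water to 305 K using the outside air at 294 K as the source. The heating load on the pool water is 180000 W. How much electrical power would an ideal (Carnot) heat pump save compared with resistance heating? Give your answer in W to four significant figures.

173500 W

The reservoir spacing is ΔT = 305 − 294 = 11.00 K.
COP_Carnot = T_H/ΔT = 305.00/11.00 = 27.73.
Resistance heating needs Ẇ_res = Q̇_H = 180000 W; the reversible heat pump needs only Ẇ_hp = Q̇_H/COP = 6492 W.
Saving = 180000 − 6492 = 173500 W.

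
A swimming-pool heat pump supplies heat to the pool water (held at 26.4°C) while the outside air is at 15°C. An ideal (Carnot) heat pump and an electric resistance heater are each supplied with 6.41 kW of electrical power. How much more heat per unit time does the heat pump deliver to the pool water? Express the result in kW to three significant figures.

162 kW

In absolute terms T_C = 288.15 K and T_H = 299.55 K, so ΔT = 11.40 K.
COP_Carnot = T_H/ΔT = 299.55/11.40 = 26.28.
The heat pump delivers Q̇_H = COP × Ẇ = 168.4 kW; the resistance heater delivers Ẇ = 6.410 kW.
Extra = (COP − 1)·Ẇ = 162.0 kW.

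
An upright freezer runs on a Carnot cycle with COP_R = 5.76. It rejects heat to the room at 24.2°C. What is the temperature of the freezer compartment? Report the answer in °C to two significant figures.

-20 °C

For a Carnot refrigerator COP_R = T_C/(T_H − T_C), so T_C = COP·T_H/(1 + COP).
With T_H = 297.35 K, T_C = 5.76 × 297.35/6.760 = 253.36 K.
Converting, 253.36 K = -19.79°C.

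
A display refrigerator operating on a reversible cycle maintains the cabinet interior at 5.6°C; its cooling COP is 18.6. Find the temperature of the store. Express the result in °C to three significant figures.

20.6 °C

COP_R = T_C/(T_H − T_C) gives T_H − T_C = T_C/COP.
With T_C = 278.75 K, T_H = 278.75 × (1 + 1/18.6) = 293.74 K.
Converting, 293.74 K = 20.59°C.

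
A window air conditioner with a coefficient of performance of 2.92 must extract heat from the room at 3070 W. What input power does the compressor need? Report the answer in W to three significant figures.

1050 W

Ẇ = Q̇_C/COP = 3070/2.92 = 1051 W.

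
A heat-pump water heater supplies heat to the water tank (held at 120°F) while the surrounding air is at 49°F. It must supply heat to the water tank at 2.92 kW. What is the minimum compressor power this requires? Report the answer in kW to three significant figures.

In absolute terms T_C = 282.59 K and T_H = 322.04 K, so ΔT = 39.44 K.
COP_Carnot = T_H/ΔT = 322.04/39.44 = 8.164.
Ẇ_min = Q̇/COP_Carnot = 2.920/8.164 = 0.3577 kW.

0.358 kW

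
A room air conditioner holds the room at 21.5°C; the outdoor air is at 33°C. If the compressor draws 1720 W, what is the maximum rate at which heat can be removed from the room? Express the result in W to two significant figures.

44000 W

In absolute terms T_C = 294.65 K and T_H = 306.15 K, so ΔT = 11.50 K.
COP_Carnot = T_C/ΔT = 294.65/11.50 = 25.62.
Q̇_max = COP_Carnot × Ẇ = 25.62 × 1720 W = 44070 W.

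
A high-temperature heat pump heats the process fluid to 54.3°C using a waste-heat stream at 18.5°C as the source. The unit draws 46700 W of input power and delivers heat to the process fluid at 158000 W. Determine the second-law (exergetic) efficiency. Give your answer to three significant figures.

0.370

COP_actual = Q̇_H/Ẇ = 158000/46700 = 3.383.
In absolute terms T_C = 291.65 K and T_H = 327.45 K, so ΔT = 35.80 K.
COP_Carnot = T_H/ΔT = 327.45/35.80 = 9.147.
η_II = COP_actual/COP_Carnot = 3.383/9.147 = 0.3699.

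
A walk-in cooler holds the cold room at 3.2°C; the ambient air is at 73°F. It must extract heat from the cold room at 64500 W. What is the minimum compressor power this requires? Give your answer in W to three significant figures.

In absolute terms T_C = 276.35 K and T_H = 295.93 K, so ΔT = 19.58 K.
COP_Carnot = T_C/ΔT = 276.35/19.58 = 14.12.
Ẇ_min = Q̇/COP_Carnot = 64500/14.12 = 4569 W.

4570 W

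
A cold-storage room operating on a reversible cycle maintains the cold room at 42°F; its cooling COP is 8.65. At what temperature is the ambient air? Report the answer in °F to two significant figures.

100 °F

COP_R = T_C/(T_H − T_C) gives T_H − T_C = T_C/COP.
With T_C = 278.71 K, T_H = 278.71 × (1 + 1/8.65) = 310.93 K.
Converting, 310.93 K = 100.00°F.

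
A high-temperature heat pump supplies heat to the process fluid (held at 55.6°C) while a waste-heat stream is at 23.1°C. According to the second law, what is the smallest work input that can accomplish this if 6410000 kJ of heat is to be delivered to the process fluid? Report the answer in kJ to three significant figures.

634000 kJ

In absolute terms T_C = 296.25 K and T_H = 328.75 K, so ΔT = 32.50 K.
The reversible limit is COP_HP = T_H/ΔT = 10.12, so W_min = Q_H/COP = Q_H·ΔT/T_H.
W_min = 6410000 × 32.50/328.75 = 633700 kJ.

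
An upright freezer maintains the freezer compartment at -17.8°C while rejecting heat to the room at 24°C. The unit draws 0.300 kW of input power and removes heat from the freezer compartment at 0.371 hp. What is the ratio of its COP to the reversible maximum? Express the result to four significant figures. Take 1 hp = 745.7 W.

0.1510

Converting, Q̇_C = 0.3710 hp = 0.2767 kW, so COP_actual = Q̇_C/Ẇ = 0.2767/0.3000 = 0.9222.
In absolute terms T_C = 255.35 K and T_H = 297.15 K, so ΔT = 41.80 K.
COP_Carnot = T_C/ΔT = 255.35/41.80 = 6.109.
η_II = COP_actual/COP_Carnot = 0.9222/6.109 = 0.1510.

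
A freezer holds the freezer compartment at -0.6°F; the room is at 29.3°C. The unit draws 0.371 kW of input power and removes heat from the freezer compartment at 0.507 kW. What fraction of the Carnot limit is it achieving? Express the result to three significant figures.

COP_actual = Q̇_C/Ẇ = 0.5070/0.3710 = 1.367.
In absolute terms T_C = 255.04 K and T_H = 302.45 K, so ΔT = 47.41 K.
COP_Carnot = T_C/ΔT = 255.04/47.41 = 5.379.
η_II = COP_actual/COP_Carnot = 1.367/5.379 = 0.2540.

0.254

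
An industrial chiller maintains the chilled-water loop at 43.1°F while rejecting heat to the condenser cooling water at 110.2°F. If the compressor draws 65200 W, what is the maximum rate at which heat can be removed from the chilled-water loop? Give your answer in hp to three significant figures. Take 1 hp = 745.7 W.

In absolute terms T_C = 279.32 K and T_H = 316.59 K, so ΔT = 37.28 K.
COP_Carnot = T_C/ΔT = 279.32/37.28 = 7.493.
Q̇_max = COP_Carnot × Ẇ = 7.493 × 65200 W = 488500 W = 655.1 hp.

655 hp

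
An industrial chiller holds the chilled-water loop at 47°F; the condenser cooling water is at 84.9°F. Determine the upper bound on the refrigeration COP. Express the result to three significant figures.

In absolute terms T_C = 281.48 K and T_H = 302.54 K, so ΔT = 21.06 K.
For a reversible cycle, COP_Carnot = T_C/ΔT = 281.48/21.06 = 13.37.

13.4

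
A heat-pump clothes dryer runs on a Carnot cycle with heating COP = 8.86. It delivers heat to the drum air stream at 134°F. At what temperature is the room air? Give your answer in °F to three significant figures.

COP_HP = T_H/(T_H − T_C) gives T_H − T_C = T_H/COP.
With T_H = 329.82 K, T_C = 329.82 × (1 − 1/8.86) = 292.59 K.
Converting, 292.59 K = 66.99°F.

67.0 °F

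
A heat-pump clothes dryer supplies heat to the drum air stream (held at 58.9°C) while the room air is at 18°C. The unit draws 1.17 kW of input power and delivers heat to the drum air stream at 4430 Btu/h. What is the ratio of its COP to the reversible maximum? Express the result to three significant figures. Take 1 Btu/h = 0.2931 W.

Converting, Q̇_H = 4430 Btu/h = 1.298 kW, so COP_actual = Q̇_H/Ẇ = 1.298/1.170 = 1.110.
In absolute terms T_C = 291.15 K and T_H = 332.05 K, so ΔT = 40.90 K.
COP_Carnot = T_H/ΔT = 332.05/40.90 = 8.119.
η_II = COP_actual/COP_Carnot = 1.110/8.119 = 0.1367.

0.137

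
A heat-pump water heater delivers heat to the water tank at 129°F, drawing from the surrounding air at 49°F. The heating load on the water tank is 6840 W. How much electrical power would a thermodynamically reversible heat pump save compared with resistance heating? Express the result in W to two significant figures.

In absolute terms T_C = 282.59 K and T_H = 327.04 K, so ΔT = 44.44 K.
COP_Carnot = T_H/ΔT = 327.04/44.44 = 7.358.
Resistance heating needs Ẇ_res = Q̇_H = 6840 W; the reversible heat pump needs only Ẇ_hp = Q̇_H/COP = 929.6 W.
Saving = 6840 − 929.6 = 5910 W.

5900 W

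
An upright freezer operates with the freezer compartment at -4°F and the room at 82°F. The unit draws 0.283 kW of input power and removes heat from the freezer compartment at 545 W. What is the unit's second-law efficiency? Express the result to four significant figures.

0.3635

Converting, Q̇_C = 545.0 W = 0.5450 kW, so COP_actual = Q̇_C/Ẇ = 0.5450/0.2830 = 1.926.
In absolute terms T_C = 253.15 K and T_H = 300.93 K, so ΔT = 47.78 K.
COP_Carnot = T_C/ΔT = 253.15/47.78 = 5.298.
η_II = COP_actual/COP_Carnot = 1.926/5.298 = 0.3635.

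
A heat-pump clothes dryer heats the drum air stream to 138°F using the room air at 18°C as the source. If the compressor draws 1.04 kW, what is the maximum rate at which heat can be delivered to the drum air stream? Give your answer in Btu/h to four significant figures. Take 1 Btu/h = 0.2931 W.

In absolute terms T_C = 291.15 K and T_H = 332.04 K, so ΔT = 40.89 K.
COP_Carnot = T_H/ΔT = 332.04/40.89 = 8.121.
Q̇_max = COP_Carnot × Ẇ = 8.121 × 1.040 kW = 8.445 kW = 28810 Btu/h.

28810 Btu/h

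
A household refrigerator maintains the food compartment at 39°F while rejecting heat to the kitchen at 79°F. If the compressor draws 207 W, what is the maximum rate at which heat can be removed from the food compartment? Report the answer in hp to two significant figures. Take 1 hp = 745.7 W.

3.5 hp

In absolute terms T_C = 277.04 K and T_H = 299.26 K, so ΔT = 22.22 K.
COP_Carnot = T_C/ΔT = 277.04/22.22 = 12.47.
Q̇_max = COP_Carnot × Ẇ = 12.47 × 207.0 W = 2581 W = 3.461 hp.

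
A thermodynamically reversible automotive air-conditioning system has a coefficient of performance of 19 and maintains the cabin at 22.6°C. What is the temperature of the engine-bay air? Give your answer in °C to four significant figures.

38.17 °C

COP_R = T_C/(T_H − T_C) gives T_H − T_C = T_C/COP.
With T_C = 295.75 K, T_H = 295.75 × (1 + 1/19) = 311.32 K.
Converting, 311.32 K = 38.17°C.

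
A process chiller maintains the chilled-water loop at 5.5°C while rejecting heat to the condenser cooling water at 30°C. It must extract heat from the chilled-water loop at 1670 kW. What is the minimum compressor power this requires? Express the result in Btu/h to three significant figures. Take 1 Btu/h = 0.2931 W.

In absolute terms T_C = 278.65 K and T_H = 303.15 K, so ΔT = 24.50 K.
COP_Carnot = T_C/ΔT = 278.65/24.50 = 11.37.
Ẇ_min = Q̇/COP_Carnot = 1670/11.37 = 146.8 kW = 501000 Btu/h.

501000 Btu/h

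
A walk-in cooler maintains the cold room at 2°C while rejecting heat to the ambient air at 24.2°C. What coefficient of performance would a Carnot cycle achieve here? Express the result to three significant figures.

12.4

In absolute terms T_C = 275.15 K and T_H = 297.35 K, so ΔT = 22.20 K.
For a reversible cycle, COP_Carnot = T_C/ΔT = 275.15/22.20 = 12.39.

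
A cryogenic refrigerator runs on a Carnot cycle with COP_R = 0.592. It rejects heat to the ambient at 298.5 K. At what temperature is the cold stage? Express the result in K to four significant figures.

111.0 K

For a Carnot refrigerator COP_R = T_C/(T_H − T_C), so T_C = COP·T_H/(1 + COP).
With T_H = 298.50 K, T_C = 0.592 × 298.50/1.592 = 111.00 K.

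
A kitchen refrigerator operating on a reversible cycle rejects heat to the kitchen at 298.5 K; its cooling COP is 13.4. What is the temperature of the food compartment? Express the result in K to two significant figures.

For a Carnot refrigerator COP_R = T_C/(T_H − T_C), so T_C = COP·T_H/(1 + COP).
With T_H = 298.50 K, T_C = 13.4 × 298.50/14.40 = 277.77 K.

280 K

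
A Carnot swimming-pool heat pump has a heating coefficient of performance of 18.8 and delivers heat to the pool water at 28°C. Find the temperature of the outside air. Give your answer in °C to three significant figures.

COP_HP = T_H/(T_H − T_C) gives T_H − T_C = T_H/COP.
With T_H = 301.15 K, T_C = 301.15 × (1 − 1/18.8) = 285.13 K.
Converting, 285.13 K = 11.98°C.

12.0 °C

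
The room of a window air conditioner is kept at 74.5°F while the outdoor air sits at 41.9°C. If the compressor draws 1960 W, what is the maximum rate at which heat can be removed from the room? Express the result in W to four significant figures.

31800 W

In absolute terms T_C = 296.76 K and T_H = 315.05 K, so ΔT = 18.29 K.
COP_Carnot = T_C/ΔT = 296.76/18.29 = 16.23.
Q̇_max = COP_Carnot × Ẇ = 16.23 × 1960 W = 31800 W.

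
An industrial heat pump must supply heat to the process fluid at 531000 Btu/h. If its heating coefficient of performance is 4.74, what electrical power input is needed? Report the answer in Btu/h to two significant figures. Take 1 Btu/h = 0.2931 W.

110000 Btu/h

Ẇ = Q̇_H/COP_HP = 531000/4.74 = 112000 Btu/h.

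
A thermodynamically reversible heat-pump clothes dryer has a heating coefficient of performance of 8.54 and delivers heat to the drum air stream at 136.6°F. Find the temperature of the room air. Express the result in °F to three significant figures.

COP_HP = T_H/(T_H − T_C) gives T_H − T_C = T_H/COP.
With T_H = 331.26 K, T_C = 331.26 × (1 − 1/8.54) = 292.47 K.
Converting, 292.47 K = 66.78°F.

66.8 °F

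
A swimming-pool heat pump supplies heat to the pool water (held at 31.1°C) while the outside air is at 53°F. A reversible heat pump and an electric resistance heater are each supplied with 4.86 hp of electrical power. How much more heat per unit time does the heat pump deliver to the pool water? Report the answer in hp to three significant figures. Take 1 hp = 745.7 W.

71.2 hp

In absolute terms T_C = 284.82 K and T_H = 304.25 K, so ΔT = 19.43 K.
COP_Carnot = T_H/ΔT = 304.25/19.43 = 15.66.
The heat pump delivers Q̇_H = COP × Ẇ = 76.09 hp; the resistance heater delivers Ẇ = 4.860 hp.
Extra = (COP − 1)·Ẇ = 71.23 hp.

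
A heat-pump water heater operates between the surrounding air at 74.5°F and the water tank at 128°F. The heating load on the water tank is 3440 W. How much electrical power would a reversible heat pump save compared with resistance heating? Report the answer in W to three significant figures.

In absolute terms T_C = 296.76 K and T_H = 326.48 K, so ΔT = 29.72 K.
COP_Carnot = T_H/ΔT = 326.48/29.72 = 10.98.
Resistance heating needs Ẇ_res = Q̇_H = 3440 W; the reversible heat pump needs only Ẇ_hp = Q̇_H/COP = 313.2 W.
Saving = 3440 − 313.2 = 3127 W.

3130 W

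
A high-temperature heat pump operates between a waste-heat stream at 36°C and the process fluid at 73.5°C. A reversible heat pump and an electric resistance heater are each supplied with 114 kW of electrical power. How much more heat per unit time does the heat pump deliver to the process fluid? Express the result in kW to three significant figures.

In absolute terms T_C = 309.15 K and T_H = 346.65 K, so ΔT = 37.50 K.
COP_Carnot = T_H/ΔT = 346.65/37.50 = 9.244.
The heat pump delivers Q̇_H = COP × Ẇ = 1054 kW; the resistance heater delivers Ẇ = 114.0 kW.
Extra = (COP − 1)·Ẇ = 939.8 kW.

940 kW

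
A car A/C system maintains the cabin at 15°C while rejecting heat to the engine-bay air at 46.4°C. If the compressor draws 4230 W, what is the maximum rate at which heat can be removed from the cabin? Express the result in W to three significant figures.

38800 W

In absolute terms T_C = 288.15 K and T_H = 319.55 K, so ΔT = 31.40 K.
COP_Carnot = T_C/ΔT = 288.15/31.40 = 9.177.
Q̇_max = COP_Carnot × Ẇ = 9.177 × 4230 W = 38820 W.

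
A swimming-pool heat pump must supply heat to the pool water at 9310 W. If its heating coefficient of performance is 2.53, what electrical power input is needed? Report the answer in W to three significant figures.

Ẇ = Q̇_H/COP_HP = 9310/2.53 = 3680 W.

3680 W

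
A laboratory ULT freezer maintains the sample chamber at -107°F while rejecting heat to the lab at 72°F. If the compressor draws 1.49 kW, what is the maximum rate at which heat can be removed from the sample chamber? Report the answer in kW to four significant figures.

In absolute terms T_C = 195.93 K and T_H = 295.37 K, so ΔT = 99.44 K.
COP_Carnot = T_C/ΔT = 195.93/99.44 = 1.970.
Q̇_max = COP_Carnot × Ẇ = 1.970 × 1.490 kW = 2.936 kW.

2.936 kW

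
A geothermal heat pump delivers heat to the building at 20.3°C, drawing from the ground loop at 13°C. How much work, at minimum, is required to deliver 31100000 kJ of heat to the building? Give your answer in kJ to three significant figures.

In absolute terms T_C = 286.15 K and T_H = 293.45 K, so ΔT = 7.300 K.
The reversible limit is COP_HP = T_H/ΔT = 40.20, so W_min = Q_H/COP = Q_H·ΔT/T_H.
W_min = 31100000 × 7.300/293.45 = 773700 kJ.

774000 kJ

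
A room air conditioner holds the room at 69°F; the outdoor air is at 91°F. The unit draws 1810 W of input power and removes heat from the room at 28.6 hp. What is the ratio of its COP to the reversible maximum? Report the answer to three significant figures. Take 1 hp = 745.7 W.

0.490

Converting, Q̇_C = 28.60 hp = 21330 W, so COP_actual = Q̇_C/Ẇ = 21330/1810 = 11.78.
In absolute terms T_C = 293.71 K and T_H = 305.93 K, so ΔT = 12.22 K.
COP_Carnot = T_C/ΔT = 293.71/12.22 = 24.03.
η_II = COP_actual/COP_Carnot = 11.78/24.03 = 0.4903.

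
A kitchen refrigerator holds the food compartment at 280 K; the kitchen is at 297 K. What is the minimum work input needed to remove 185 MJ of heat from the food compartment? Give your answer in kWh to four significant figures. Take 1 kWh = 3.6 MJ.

The reservoir spacing is ΔT = 297 − 280 = 17.00 K.
The reversible limit is COP_R = T_C/ΔT = 16.47, so W_min = Q_C/COP = Q_C·ΔT/T_C.
W_min = 185.0 × 17.00/280.00 = 11.23 MJ = 3.120 kWh.

3.120 kWh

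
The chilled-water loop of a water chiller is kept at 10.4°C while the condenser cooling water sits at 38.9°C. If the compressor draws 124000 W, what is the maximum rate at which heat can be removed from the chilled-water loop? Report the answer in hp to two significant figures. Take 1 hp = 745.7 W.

In absolute terms T_C = 283.55 K and T_H = 312.05 K, so ΔT = 28.50 K.
COP_Carnot = T_C/ΔT = 283.55/28.50 = 9.949.
Q̇_max = COP_Carnot × Ẇ = 9.949 × 124000 W = 1234000 W = 1654 hp.

1700 hp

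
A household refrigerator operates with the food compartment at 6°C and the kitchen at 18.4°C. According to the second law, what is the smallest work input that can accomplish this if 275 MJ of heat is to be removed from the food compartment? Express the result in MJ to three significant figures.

12.2 MJ

In absolute terms T_C = 279.15 K and T_H = 291.55 K, so ΔT = 12.40 K.
The reversible limit is COP_R = T_C/ΔT = 22.51, so W_min = Q_C/COP = Q_C·ΔT/T_C.
W_min = 275.0 × 12.40/279.15 = 12.22 MJ.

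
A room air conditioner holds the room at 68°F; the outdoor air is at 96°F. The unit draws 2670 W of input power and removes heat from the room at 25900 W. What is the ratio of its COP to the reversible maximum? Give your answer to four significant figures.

0.5147

COP_actual = Q̇_C/Ẇ = 25900/2670 = 9.700.
In absolute terms T_C = 293.15 K and T_H = 308.71 K, so ΔT = 15.56 K.
COP_Carnot = T_C/ΔT = 293.15/15.56 = 18.85.
η_II = COP_actual/COP_Carnot = 9.700/18.85 = 0.5147.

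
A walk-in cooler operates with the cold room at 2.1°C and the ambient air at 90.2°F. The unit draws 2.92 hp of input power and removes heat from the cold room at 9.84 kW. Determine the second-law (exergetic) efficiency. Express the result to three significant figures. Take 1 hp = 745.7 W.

0.496

Converting, Q̇_C = 9.840 kW = 13.20 hp, so COP_actual = Q̇_C/Ẇ = 13.20/2.920 = 4.519.
In absolute terms T_C = 275.25 K and T_H = 305.48 K, so ΔT = 30.23 K.
COP_Carnot = T_C/ΔT = 275.25/30.23 = 9.104.
η_II = COP_actual/COP_Carnot = 4.519/9.104 = 0.4964.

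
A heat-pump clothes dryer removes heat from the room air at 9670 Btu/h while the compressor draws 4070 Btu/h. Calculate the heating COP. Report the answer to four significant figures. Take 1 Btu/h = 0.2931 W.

3.376

The first law gives Q̇_H = Q̇_C + Ẇ, so the three rates are Q̇_C = 9670, Q̇_H = 13740, Ẇ = 4070 Btu/h.
COP_HP = Q̇_H/Ẇ = 13740/4070 = 3.376.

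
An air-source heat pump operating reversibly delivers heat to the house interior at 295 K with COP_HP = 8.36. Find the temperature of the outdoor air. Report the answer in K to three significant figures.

260 K

COP_HP = T_H/(T_H − T_C) gives T_H − T_C = T_H/COP.
With T_H = 295.00 K, T_C = 295.00 × (1 − 1/8.36) = 259.71 K.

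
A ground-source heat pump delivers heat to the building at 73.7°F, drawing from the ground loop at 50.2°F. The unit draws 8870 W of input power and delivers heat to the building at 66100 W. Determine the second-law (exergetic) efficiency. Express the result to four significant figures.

0.3283

COP_actual = Q̇_H/Ẇ = 66100/8870 = 7.452.
In absolute terms T_C = 283.26 K and T_H = 296.32 K, so ΔT = 13.06 K.
COP_Carnot = T_H/ΔT = 296.32/13.06 = 22.70.
η_II = COP_actual/COP_Carnot = 7.452/22.70 = 0.3283.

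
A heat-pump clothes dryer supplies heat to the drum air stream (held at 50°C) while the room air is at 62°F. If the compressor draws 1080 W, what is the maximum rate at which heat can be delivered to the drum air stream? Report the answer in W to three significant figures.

10500 W

In absolute terms T_C = 289.82 K and T_H = 323.15 K, so ΔT = 33.33 K.
COP_Carnot = T_H/ΔT = 323.15/33.33 = 9.695.
Q̇_max = COP_Carnot × Ẇ = 9.695 × 1080 W = 10470 W.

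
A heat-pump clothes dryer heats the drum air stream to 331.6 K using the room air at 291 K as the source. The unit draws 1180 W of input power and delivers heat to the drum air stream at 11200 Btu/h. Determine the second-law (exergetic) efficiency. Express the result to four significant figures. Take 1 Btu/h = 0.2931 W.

0.3406

Converting, Q̇_H = 11200 Btu/h = 3283 W, so COP_actual = Q̇_H/Ẇ = 3283/1180 = 2.782.
The reservoir spacing is ΔT = 331.6 − 291 = 40.60 K.
COP_Carnot = T_H/ΔT = 331.60/40.60 = 8.167.
η_II = COP_actual/COP_Carnot = 2.782/8.167 = 0.3406.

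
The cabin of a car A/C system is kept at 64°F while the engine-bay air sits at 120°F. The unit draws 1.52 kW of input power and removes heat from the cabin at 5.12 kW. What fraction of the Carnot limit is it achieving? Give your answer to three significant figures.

0.360

COP_actual = Q̇_C/Ẇ = 5.120/1.520 = 3.368.
In absolute terms T_C = 290.93 K and T_H = 322.04 K, so ΔT = 31.11 K.
COP_Carnot = T_C/ΔT = 290.93/31.11 = 9.351.
η_II = COP_actual/COP_Carnot = 3.368/9.351 = 0.3602.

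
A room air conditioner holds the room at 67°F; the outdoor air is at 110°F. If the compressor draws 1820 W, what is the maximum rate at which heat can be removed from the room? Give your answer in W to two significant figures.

In absolute terms T_C = 292.59 K and T_H = 316.48 K, so ΔT = 23.89 K.
COP_Carnot = T_C/ΔT = 292.59/23.89 = 12.25.
Q̇_max = COP_Carnot × Ẇ = 12.25 × 1820 W = 22290 W.

22000 W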